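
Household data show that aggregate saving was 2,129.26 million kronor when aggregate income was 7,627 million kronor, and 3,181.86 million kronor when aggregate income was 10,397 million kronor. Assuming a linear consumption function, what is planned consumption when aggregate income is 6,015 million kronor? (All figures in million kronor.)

C = 4498.3

MPS = ΔS/ΔY = (3181.86 − 2129.26)/(10397 − 7627) = 1052.6/2770 = 0.38
MPC = 1 − MPS = 0.62
Autonomous saving = 2129.26 − 0.38(7627) = -769, so a = 769
C = 769 + 0.62(6015) = 769 + 3729.3 = 4498.3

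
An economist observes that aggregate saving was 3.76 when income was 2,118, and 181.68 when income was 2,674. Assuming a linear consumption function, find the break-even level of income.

MPS = ΔS/ΔY = (181.68 − 3.76)/(2674 − 2118) = 177.92/556 = 0.32
MPC = 1 − MPS = 0.68
From S(2118) = 3.76: −a + 0.32(2118) = 3.76, so a = 677.76 − 3.76 = 674
Break-even (S = 0): Y = a/MPS = 674/0.32 = 2106.25

Y = 2106.25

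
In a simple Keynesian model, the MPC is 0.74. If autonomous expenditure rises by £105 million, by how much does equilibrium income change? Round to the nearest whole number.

ΔY ≈ 404

The multiplier is 1/(1 − MPC) = 1/0.26.
ΔY = 105/0.26 = 403.85 ≈ 404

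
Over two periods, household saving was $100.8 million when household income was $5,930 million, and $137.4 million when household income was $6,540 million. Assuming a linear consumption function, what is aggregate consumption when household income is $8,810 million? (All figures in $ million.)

MPS = ΔS/ΔY = (137.4 − 100.8)/(6540 − 5930) = 36.6/610 = 0.06
MPC = 1 − MPS = 0.94
Autonomous saving = 100.8 − 0.06(5930) = -255, so a = 255
C = 255 + 0.94(8810) = 255 + 8281.4 = 8536.4

C = 8536.4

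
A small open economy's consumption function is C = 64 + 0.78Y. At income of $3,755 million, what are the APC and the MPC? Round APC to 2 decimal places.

APC = 0.80; MPC = 0.78

MPC = 0.78 (the slope of the consumption function)
C = 64 + 0.78(3755) = 2992.9, so APC = 2992.9/3755 = 0.80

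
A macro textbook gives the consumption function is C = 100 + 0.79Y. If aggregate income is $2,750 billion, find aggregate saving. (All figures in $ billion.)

S = 477.5

C = 100 + 0.79(2750) = 100 + 2172.5 = 2272.5
S = Y − C = 2750 − 2272.5 = 477.5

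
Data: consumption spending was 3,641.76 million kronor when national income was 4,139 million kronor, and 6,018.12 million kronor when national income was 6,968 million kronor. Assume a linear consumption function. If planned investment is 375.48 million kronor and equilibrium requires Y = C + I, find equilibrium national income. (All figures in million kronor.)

Y = 3378

MPC = (6018.12 − 3641.76)/(6968 − 4139) = 2376.36/2829 = 0.84
a = 3641.76 − 0.84(4139) = 165
Equilibrium: Y = 165 + 0.84Y + 375.48
0.16Y = 540.48, so Y = 540.48/0.16 = 3378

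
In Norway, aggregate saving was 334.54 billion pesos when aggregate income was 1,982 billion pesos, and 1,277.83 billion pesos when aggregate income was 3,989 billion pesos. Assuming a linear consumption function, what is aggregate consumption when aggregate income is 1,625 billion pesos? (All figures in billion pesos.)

C = 1458.25

MPS = ΔS/ΔY = (1277.83 − 334.54)/(3989 − 1982) = 943.29/2007 = 0.47
MPC = 1 − MPS = 0.53
Autonomous saving = 334.54 − 0.47(1982) = -597, so a = 597
C = 597 + 0.53(1625) = 597 + 861.25 = 1458.25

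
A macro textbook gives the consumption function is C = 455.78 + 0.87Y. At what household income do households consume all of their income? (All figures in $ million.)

At break-even, C = Y: 455.78 + 0.87Y = Y
0.13Y = 455.78, so Y = 455.78/0.13 = 3506

Y = 3506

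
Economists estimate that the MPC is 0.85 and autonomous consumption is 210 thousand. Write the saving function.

S = Y − C = Y − (210 + 0.85Y) = -210 + (1 − 0.85)Y

S = -210 + 0.15Y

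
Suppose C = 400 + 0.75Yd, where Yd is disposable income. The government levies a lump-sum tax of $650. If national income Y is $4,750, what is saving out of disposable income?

S = 625

Yd = Y − T = 4750 − 650 = 4100
C = 400 + 0.75(4100) = 400 + 3075 = 3475
S = Yd − C = 4100 − 3475 = 625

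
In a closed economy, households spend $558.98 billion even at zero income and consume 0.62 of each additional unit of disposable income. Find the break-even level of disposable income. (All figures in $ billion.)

Y = 1471

At break-even, C = Y: 558.98 + 0.62Y = Y
0.38Y = 558.98, so Y = 558.98/0.38 = 1471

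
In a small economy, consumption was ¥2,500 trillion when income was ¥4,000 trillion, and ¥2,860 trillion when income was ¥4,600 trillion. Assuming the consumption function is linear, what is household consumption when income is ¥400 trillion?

C = 340

MPC = (2860 − 2500)/(4600 − 4000) = 360/600 = 0.6
a = 2500 − 0.6(4000) = 2500 − 2400 = 100
C = 100 + 0.6(400) = 100 + 240 = 340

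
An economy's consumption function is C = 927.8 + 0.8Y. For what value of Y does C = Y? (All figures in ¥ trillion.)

Y = 4639

At break-even, C = Y: 927.8 + 0.8Y = Y
0.2Y = 927.8, so Y = 927.8/0.2 = 4639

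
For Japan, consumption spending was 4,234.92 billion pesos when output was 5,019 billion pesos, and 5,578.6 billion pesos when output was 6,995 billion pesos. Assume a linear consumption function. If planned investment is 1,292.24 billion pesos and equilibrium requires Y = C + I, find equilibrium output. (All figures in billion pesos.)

Y = 6607

MPC = (5578.6 − 4234.92)/(6995 − 5019) = 1343.68/1976 = 0.68
a = 4234.92 − 0.68(5019) = 822
Equilibrium: Y = 822 + 0.68Y + 1292.24
0.32Y = 2114.24, so Y = 2114.24/0.32 = 6607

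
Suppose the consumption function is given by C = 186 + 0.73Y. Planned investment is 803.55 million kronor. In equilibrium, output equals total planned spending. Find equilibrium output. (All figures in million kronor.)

Y = 3665

Y = C + I = 186 + 0.73Y + 803.55
Y − 0.73Y = 989.55
0.27Y = 989.55, so Y = 989.55/0.27 = 3665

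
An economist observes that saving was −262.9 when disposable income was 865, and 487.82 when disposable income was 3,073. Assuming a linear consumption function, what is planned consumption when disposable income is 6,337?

C = 4739.42

MPS = ΔS/ΔY = (487.82 − (-262.9))/(3073 − 865) = 750.72/2208 = 0.34
MPC = 1 − MPS = 0.66
Autonomous saving = -262.9 − 0.34(865) = -557, so a = 557
C = 557 + 0.66(6337) = 557 + 4182.42 = 4739.42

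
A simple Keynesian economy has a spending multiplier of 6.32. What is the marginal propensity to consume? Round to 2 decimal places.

k = 1/(1 − MPC), so 1 − MPC = 1/k = 1/6.32 = 0.1582
MPC = 1 − 0.1582 = 0.84

MPC = 0.84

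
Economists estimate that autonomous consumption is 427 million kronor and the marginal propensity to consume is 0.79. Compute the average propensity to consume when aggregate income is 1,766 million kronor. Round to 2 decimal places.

C = 427 + 0.79(1766) = 1822.14
APC = C/Y = 1822.14/1766 = 1.03

APC = 1.03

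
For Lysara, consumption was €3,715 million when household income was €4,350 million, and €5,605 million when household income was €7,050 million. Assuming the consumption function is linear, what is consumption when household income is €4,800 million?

MPC = (5605 − 3715)/(7050 − 4350) = 1890/2700 = 0.7
a = 3715 − 0.7(4350) = 3715 − 3045 = 670
C = 670 + 0.7(4800) = 670 + 3360 = 4030

C = 4030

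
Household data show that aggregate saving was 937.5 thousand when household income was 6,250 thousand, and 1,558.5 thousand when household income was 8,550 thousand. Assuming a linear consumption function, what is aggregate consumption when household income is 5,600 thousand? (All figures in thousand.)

C = 4838

MPS = ΔS/ΔY = (1558.5 − 937.5)/(8550 − 6250) = 621/2300 = 0.27
MPC = 1 − MPS = 0.73
Autonomous saving = 937.5 − 0.27(6250) = -750, so a = 750
C = 750 + 0.73(5600) = 750 + 4088 = 4838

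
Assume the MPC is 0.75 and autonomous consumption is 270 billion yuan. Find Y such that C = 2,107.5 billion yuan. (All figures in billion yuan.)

270 + 0.75Y = 2107.5
0.75Y = 1837.5, so Y = 1837.5/0.75 = 2450

Y = 2450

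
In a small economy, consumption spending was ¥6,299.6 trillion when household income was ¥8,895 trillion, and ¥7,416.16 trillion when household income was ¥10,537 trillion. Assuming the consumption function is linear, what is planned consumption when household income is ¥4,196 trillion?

MPC = (7416.16 − 6299.6)/(10537 − 8895) = 1116.56/1642 = 0.68
a = 6299.6 − 0.68(8895) = 6299.6 − 6048.6 = 251
C = 251 + 0.68(4196) = 251 + 2853.28 = 3104.28

C = 3104.28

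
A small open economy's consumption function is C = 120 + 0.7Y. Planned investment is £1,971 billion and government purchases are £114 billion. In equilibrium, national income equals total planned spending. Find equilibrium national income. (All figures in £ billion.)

Y = 7350

Y = C + I + G = 120 + 0.7Y + 1971 + 114
Y − 0.7Y = 2205
0.3Y = 2205, so Y = 2205/0.3 = 7350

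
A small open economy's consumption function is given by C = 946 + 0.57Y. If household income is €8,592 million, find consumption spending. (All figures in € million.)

C = 5843.44

C = 946 + 0.57(8592) = 946 + 4897.44 = 5843.44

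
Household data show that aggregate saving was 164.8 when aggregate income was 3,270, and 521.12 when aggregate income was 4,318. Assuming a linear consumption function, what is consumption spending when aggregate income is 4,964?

MPS = ΔS/ΔY = (521.12 − 164.8)/(4318 − 3270) = 356.32/1048 = 0.34
MPC = 1 − MPS = 0.66
Autonomous saving = 164.8 − 0.34(3270) = -947, so a = 947
C = 947 + 0.66(4964) = 947 + 3276.24 = 4223.24

C = 4223.24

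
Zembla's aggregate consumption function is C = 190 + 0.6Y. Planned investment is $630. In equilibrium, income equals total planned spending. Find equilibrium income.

Y = 2050

Y = C + I = 190 + 0.6Y + 630
Y − 0.6Y = 820
0.4Y = 820, so Y = 820/0.4 = 2050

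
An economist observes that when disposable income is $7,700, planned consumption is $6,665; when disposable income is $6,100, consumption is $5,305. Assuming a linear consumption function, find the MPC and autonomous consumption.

MPC = 0.85; a = 120

MPC = ΔC/ΔY = (6665 − 5305)/(7700 − 6100) = 1360/1600 = 0.85
a = C − MPC·Y = 5305 − 0.85(6100) = 5305 − 5185 = 120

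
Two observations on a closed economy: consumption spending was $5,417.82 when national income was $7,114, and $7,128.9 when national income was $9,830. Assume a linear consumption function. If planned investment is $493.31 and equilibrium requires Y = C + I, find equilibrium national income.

Y = 3863

MPC = (7128.9 − 5417.82)/(9830 − 7114) = 1711.08/2716 = 0.63
a = 5417.82 − 0.63(7114) = 936
Equilibrium: Y = 936 + 0.63Y + 493.31
0.37Y = 1429.31, so Y = 1429.31/0.37 = 3863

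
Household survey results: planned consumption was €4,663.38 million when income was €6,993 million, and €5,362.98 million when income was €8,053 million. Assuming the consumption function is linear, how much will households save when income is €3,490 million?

MPC = (5362.98 − 4663.38)/(8053 − 6993) = 699.6/1060 = 0.66
a = 4663.38 − 0.66(6993) = 4663.38 − 4615.38 = 48
C = 48 + 0.66(3490) = 2351.4
S = 3490 − 2351.4 = 1138.6

S = 1138.6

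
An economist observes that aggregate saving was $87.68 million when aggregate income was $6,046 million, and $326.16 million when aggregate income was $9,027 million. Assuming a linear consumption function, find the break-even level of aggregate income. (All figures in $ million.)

MPS = ΔS/ΔY = (326.16 − 87.68)/(9027 − 6046) = 238.48/2981 = 0.08
MPC = 1 − MPS = 0.92
From S(6046) = 87.68: −a + 0.08(6046) = 87.68, so a = 483.68 − 87.68 = 396
Break-even (S = 0): Y = a/MPS = 396/0.08 = 4950

Y = 4950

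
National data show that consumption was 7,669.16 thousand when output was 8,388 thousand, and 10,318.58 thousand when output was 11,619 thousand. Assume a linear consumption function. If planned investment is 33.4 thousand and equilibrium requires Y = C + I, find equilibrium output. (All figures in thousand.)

MPC = (10318.58 − 7669.16)/(11619 − 8388) = 2649.42/3231 = 0.82
a = 7669.16 − 0.82(8388) = 791
Equilibrium: Y = 791 + 0.82Y + 33.4
0.18Y = 824.4, so Y = 824.4/0.18 = 4580

Y = 4580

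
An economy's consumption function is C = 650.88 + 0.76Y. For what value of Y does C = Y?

At break-even, C = Y: 650.88 + 0.76Y = Y
0.24Y = 650.88, so Y = 650.88/0.24 = 2712

Y = 2712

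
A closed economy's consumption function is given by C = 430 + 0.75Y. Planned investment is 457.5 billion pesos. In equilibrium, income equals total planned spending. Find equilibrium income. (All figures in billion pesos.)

Y = 3550

Y = C + I = 430 + 0.75Y + 457.5
Y − 0.75Y = 887.5
0.25Y = 887.5, so Y = 887.5/0.25 = 3550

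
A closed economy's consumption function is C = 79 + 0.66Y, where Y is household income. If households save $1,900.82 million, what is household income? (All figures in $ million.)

Y = 5823

S = Y − C = -79 + 0.34Y
-79 + 0.34Y = 1900.82, so 0.34Y = 1979.82 and Y = 5823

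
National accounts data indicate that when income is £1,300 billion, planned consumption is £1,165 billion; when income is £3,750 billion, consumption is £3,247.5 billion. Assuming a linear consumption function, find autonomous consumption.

a = 60

MPC = ΔC/ΔY = (3247.5 − 1165)/(3750 − 1300) = 2082.5/2450 = 0.85
a = C − MPC·Y = 1165 − 0.85(1300) = 1165 − 1105 = 60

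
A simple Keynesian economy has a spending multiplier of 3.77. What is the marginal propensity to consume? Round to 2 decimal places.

k = 1/(1 − MPC), so 1 − MPC = 1/k = 1/3.77 = 0.2653
MPC = 1 − 0.2653 = 0.73

MPC = 0.73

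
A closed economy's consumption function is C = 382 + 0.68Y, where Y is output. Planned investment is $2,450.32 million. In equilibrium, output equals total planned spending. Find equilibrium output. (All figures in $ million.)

Y = C + I = 382 + 0.68Y + 2450.32
Y − 0.68Y = 2832.32
0.32Y = 2832.32, so Y = 2832.32/0.32 = 8851

Y = 8851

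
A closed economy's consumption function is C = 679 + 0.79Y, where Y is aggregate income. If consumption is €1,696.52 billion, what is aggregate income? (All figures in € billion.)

Y = 1288

679 + 0.79Y = 1696.52
0.79Y = 1017.52, so Y = 1017.52/0.79 = 1288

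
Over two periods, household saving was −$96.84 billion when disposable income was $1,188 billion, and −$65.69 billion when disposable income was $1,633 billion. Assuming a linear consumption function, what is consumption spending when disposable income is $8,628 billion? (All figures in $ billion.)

MPS = ΔS/ΔY = (-65.69 − (-96.84))/(1633 − 1188) = 31.15/445 = 0.07
MPC = 1 − MPS = 0.93
Autonomous saving = -96.84 − 0.07(1188) = -180, so a = 180
C = 180 + 0.93(8628) = 180 + 8024.04 = 8204.04

C = 8204.04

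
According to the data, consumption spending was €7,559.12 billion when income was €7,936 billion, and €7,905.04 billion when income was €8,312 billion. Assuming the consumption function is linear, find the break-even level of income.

MPC = (7905.04 − 7559.12)/(8312 − 7936) = 345.92/376 = 0.92
a = 7559.12 − 0.92(7936) = 7559.12 − 7301.12 = 258
Break-even: Y = a/(1−MPC) = 258/0.08 = 3225

Y = 3225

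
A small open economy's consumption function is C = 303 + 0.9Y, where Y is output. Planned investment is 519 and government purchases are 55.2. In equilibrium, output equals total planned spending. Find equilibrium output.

Y = 8772

Y = C + I + G = 303 + 0.9Y + 519 + 55.2
Y − 0.9Y = 877.2
0.1Y = 877.2, so Y = 877.2/0.1 = 8772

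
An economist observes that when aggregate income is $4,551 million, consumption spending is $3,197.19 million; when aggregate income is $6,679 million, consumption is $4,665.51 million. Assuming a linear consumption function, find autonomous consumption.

a = 57

MPC = ΔC/ΔY = (4665.51 − 3197.19)/(6679 − 4551) = 1468.32/2128 = 0.69
a = C − MPC·Y = 3197.19 − 0.69(4551) = 3197.19 − 3140.19 = 57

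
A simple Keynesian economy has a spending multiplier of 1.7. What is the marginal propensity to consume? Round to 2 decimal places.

MPC = 0.41

k = 1/(1 − MPC), so 1 − MPC = 1/k = 1/1.7 = 0.5882
MPC = 1 − 0.5882 = 0.41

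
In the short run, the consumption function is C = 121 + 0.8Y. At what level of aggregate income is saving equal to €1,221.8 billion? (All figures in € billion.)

Y = 6714

S = Y − C = -121 + 0.2Y
-121 + 0.2Y = 1221.8, so 0.2Y = 1342.8 and Y = 6714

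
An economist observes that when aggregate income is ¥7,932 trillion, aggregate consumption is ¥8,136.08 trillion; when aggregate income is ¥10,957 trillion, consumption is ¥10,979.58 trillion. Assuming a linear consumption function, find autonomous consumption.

MPC = ΔC/ΔY = (10979.58 − 8136.08)/(10957 − 7932) = 2843.5/3025 = 0.94
a = C − MPC·Y = 8136.08 − 0.94(7932) = 8136.08 − 7456.08 = 680

a = 680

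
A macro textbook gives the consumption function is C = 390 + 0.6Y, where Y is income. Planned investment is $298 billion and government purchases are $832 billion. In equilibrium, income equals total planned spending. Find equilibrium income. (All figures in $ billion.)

Y = 3800

Y = C + I + G = 390 + 0.6Y + 298 + 832
Y − 0.6Y = 1520
0.4Y = 1520, so Y = 1520/0.4 = 3800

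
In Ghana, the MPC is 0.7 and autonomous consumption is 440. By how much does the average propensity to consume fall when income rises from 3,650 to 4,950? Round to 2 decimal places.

At Y = 3650: C = 440 + 0.7(3650) = 2995, APC = 2995/3650 = 0.821
At Y = 4950: C = 3905, APC = 3905/4950 = 0.789
Fall in APC = 0.821 − 0.789 = 0.032 ≈ 0.03

ΔAPC = 0.03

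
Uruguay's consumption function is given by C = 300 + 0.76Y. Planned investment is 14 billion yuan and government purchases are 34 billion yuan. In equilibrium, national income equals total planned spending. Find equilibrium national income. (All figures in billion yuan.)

Y = 1450

Y = C + I + G = 300 + 0.76Y + 14 + 34
Y − 0.76Y = 348
0.24Y = 348, so Y = 348/0.24 = 1450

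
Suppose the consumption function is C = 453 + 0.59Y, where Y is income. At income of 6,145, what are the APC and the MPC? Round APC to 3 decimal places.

MPC = 0.59 (the slope of the consumption function)
C = 453 + 0.59(6145) = 4078.55, so APC = 4078.55/6145 = 0.664

APC = 0.664; MPC = 0.59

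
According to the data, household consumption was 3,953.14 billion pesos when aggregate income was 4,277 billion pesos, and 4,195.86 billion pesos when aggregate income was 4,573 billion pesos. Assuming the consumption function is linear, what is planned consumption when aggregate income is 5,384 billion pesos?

MPC = (4195.86 − 3953.14)/(4573 − 4277) = 242.72/296 = 0.82
a = 3953.14 − 0.82(4277) = 3953.14 − 3507.14 = 446
C = 446 + 0.82(5384) = 446 + 4414.88 = 4860.88

C = 4860.88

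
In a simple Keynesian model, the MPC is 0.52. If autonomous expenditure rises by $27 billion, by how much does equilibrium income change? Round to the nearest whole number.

ΔY ≈ 56

The multiplier is 1/(1 − MPC) = 1/0.48.
ΔY = 27/0.48 = 56.25 ≈ 56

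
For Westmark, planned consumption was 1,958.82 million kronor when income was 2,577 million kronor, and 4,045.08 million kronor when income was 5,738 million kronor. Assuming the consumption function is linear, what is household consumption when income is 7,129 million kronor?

MPC = (4045.08 − 1958.82)/(5738 − 2577) = 2086.26/3161 = 0.66
a = 1958.82 − 0.66(2577) = 1958.82 − 1700.82 = 258
C = 258 + 0.66(7129) = 258 + 4705.14 = 4963.14

C = 4963.14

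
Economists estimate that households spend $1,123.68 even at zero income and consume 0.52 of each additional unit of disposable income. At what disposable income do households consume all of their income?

At break-even, C = Y: 1123.68 + 0.52Y = Y
0.48Y = 1123.68, so Y = 1123.68/0.48 = 2341

Y = 2341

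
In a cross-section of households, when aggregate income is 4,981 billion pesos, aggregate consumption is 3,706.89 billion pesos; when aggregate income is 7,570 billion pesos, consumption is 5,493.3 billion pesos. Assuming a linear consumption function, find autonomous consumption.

MPC = ΔC/ΔY = (5493.3 − 3706.89)/(7570 − 4981) = 1786.41/2589 = 0.69
a = C − MPC·Y = 3706.89 − 0.69(4981) = 3706.89 − 3436.89 = 270

a = 270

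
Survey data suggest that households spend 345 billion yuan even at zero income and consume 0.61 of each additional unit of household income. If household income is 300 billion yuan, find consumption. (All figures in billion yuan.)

C = 528

C = 345 + 0.61(300) = 345 + 183 = 528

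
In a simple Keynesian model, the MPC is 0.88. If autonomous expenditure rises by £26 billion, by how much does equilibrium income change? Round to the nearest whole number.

ΔY ≈ 217

The multiplier is 1/(1 − MPC) = 1/0.12.
ΔY = 26/0.12 = 216.67 ≈ 217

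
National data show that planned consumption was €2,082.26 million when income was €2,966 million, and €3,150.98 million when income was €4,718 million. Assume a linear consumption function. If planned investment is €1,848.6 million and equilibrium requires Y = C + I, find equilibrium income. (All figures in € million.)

MPC = (3150.98 − 2082.26)/(4718 − 2966) = 1068.72/1752 = 0.61
a = 2082.26 − 0.61(2966) = 273
Equilibrium: Y = 273 + 0.61Y + 1848.6
0.39Y = 2121.6, so Y = 2121.6/0.39 = 5440

Y = 5440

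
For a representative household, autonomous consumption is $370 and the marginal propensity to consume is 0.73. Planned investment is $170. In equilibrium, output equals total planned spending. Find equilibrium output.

Y = 2000

Y = C + I = 370 + 0.73Y + 170
Y − 0.73Y = 540
0.27Y = 540, so Y = 540/0.27 = 2000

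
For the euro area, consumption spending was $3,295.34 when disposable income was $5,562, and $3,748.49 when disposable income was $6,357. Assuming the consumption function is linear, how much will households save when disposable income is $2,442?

MPC = (3748.49 − 3295.34)/(6357 − 5562) = 453.15/795 = 0.57
a = 3295.34 − 0.57(5562) = 3295.34 − 3170.34 = 125
C = 125 + 0.57(2442) = 1516.94
S = 2442 − 1516.94 = 925.06

S = 925.06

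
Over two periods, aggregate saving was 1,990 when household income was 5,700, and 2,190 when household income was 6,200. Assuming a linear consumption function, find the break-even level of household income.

MPS = ΔS/ΔY = (2190 − 1990)/(6200 − 5700) = 200/500 = 0.4
MPC = 1 − MPS = 0.6
From S(5700) = 1990: −a + 0.4(5700) = 1990, so a = 2280 − 1990 = 290
Break-even (S = 0): Y = a/MPS = 290/0.4 = 725

Y = 725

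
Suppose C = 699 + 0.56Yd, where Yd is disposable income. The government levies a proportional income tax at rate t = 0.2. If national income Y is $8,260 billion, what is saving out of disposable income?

Yd = (1 − 0.2)(8260) = 0.8(8260) = 6608
C = 699 + 0.56(6608) = 699 + 3700.48 = 4399.48
S = Yd − C = 6608 − 4399.48 = 2208.52

S = 2208.52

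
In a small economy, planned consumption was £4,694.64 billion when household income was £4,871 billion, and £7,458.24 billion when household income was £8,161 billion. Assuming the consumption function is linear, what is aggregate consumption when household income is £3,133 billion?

MPC = (7458.24 − 4694.64)/(8161 − 4871) = 2763.6/3290 = 0.84
a = 4694.64 − 0.84(4871) = 4694.64 − 4091.64 = 603
C = 603 + 0.84(3133) = 603 + 2631.72 = 3234.72

C = 3234.72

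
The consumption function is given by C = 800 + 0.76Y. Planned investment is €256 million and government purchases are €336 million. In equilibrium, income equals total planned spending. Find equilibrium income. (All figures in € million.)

Y = 5800

Y = C + I + G = 800 + 0.76Y + 256 + 336
Y − 0.76Y = 1392
0.24Y = 1392, so Y = 1392/0.24 = 5800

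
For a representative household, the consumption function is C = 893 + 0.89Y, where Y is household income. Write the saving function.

S = -893 + 0.11Y

S = Y − C = Y − (893 + 0.89Y) = -893 + (1 − 0.89)Y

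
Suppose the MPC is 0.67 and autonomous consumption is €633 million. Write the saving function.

S = Y − C = Y − (633 + 0.67Y) = -633 + (1 − 0.67)Y

S = -633 + 0.33Y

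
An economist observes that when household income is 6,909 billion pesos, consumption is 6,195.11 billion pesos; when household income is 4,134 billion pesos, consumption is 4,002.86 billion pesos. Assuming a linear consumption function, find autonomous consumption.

a = 737

MPC = ΔC/ΔY = (6195.11 − 4002.86)/(6909 − 4134) = 2192.25/2775 = 0.79
a = C − MPC·Y = 4002.86 − 0.79(4134) = 4002.86 − 3265.86 = 737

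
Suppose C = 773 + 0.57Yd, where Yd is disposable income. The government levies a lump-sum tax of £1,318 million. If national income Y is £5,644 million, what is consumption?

Yd = Y − T = 5644 − 1318 = 4326
C = 773 + 0.57(4326) = 773 + 2465.82 = 3238.82

C = 3238.82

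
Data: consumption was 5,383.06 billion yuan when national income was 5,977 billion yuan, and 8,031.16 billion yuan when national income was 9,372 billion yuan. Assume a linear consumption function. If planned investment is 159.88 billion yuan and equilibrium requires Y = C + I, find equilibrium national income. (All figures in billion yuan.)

Y = 4004

MPC = (8031.16 − 5383.06)/(9372 − 5977) = 2648.1/3395 = 0.78
a = 5383.06 − 0.78(5977) = 721
Equilibrium: Y = 721 + 0.78Y + 159.88
0.22Y = 880.88, so Y = 880.88/0.22 = 4004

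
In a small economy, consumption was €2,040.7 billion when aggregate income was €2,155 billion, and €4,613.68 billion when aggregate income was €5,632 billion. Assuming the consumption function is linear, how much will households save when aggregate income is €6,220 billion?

S = 1171.2

MPC = (4613.68 − 2040.7)/(5632 − 2155) = 2572.98/3477 = 0.74
a = 2040.7 − 0.74(2155) = 2040.7 − 1594.7 = 446
C = 446 + 0.74(6220) = 5048.8
S = 6220 − 5048.8 = 1171.2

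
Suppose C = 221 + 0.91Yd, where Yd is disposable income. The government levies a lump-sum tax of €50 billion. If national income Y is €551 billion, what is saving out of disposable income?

S = -175.91

Yd = Y − T = 551 − 50 = 501
C = 221 + 0.91(501) = 221 + 455.91 = 676.91
S = Yd − C = 501 − 676.91 = -175.91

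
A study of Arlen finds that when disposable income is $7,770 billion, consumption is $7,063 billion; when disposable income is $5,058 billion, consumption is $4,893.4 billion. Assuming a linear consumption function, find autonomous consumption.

a = 847

MPC = ΔC/ΔY = (7063 − 4893.4)/(7770 − 5058) = 2169.6/2712 = 0.8
a = C − MPC·Y = 4893.4 − 0.8(5058) = 4893.4 − 4046.4 = 847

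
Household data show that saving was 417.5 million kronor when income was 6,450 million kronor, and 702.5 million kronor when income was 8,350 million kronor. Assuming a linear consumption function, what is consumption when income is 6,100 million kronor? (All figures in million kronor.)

C = 5735

MPS = ΔS/ΔY = (702.5 − 417.5)/(8350 − 6450) = 285/1900 = 0.15
MPC = 1 − MPS = 0.85
Autonomous saving = 417.5 − 0.15(6450) = -550, so a = 550
C = 550 + 0.85(6100) = 550 + 5185 = 5735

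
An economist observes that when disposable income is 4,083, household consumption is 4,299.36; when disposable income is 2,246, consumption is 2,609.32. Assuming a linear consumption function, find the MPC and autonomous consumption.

MPC = ΔC/ΔY = (4299.36 − 2609.32)/(4083 − 2246) = 1690.04/1837 = 0.92
a = C − MPC·Y = 2609.32 − 0.92(2246) = 2609.32 − 2066.32 = 543

MPC = 0.92; a = 543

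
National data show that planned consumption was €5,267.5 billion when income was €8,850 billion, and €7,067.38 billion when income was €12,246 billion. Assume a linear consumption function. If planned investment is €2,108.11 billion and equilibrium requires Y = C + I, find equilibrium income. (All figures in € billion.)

MPC = (7067.38 − 5267.5)/(12246 − 8850) = 1799.88/3396 = 0.53
a = 5267.5 − 0.53(8850) = 577
Equilibrium: Y = 577 + 0.53Y + 2108.11
0.47Y = 2685.11, so Y = 2685.11/0.47 = 5713

Y = 5713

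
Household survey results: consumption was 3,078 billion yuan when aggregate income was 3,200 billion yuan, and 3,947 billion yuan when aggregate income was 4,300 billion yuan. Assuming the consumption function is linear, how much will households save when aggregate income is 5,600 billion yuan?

S = 626

MPC = (3947 − 3078)/(4300 − 3200) = 869/1100 = 0.79
a = 3078 − 0.79(3200) = 3078 − 2528 = 550
C = 550 + 0.79(5600) = 4974
S = 5600 − 4974 = 626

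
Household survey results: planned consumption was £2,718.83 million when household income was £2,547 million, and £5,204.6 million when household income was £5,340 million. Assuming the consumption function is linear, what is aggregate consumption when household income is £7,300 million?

C = 6949

MPC = (5204.6 − 2718.83)/(5340 − 2547) = 2485.77/2793 = 0.89
a = 2718.83 − 0.89(2547) = 2718.83 − 2266.83 = 452
C = 452 + 0.89(7300) = 452 + 6497 = 6949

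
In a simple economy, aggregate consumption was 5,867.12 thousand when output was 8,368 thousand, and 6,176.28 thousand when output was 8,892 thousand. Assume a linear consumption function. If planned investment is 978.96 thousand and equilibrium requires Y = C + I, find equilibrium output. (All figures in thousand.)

Y = 4656

MPC = (6176.28 − 5867.12)/(8892 − 8368) = 309.16/524 = 0.59
a = 5867.12 − 0.59(8368) = 930
Equilibrium: Y = 930 + 0.59Y + 978.96
0.41Y = 1908.96, so Y = 1908.96/0.41 = 4656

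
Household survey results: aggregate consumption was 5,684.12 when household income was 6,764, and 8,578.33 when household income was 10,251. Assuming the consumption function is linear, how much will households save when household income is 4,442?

S = 685.14

MPC = (8578.33 − 5684.12)/(10251 − 6764) = 2894.21/3487 = 0.83
a = 5684.12 − 0.83(6764) = 5684.12 − 5614.12 = 70
C = 70 + 0.83(4442) = 3756.86
S = 4442 − 3756.86 = 685.14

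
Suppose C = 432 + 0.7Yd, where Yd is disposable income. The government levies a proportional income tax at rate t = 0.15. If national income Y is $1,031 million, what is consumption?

Yd = (1 − 0.15)(1031) = 0.85(1031) = 876.35
C = 432 + 0.7(876.35) = 432 + 613.445 = 1045.445

C = 1045.445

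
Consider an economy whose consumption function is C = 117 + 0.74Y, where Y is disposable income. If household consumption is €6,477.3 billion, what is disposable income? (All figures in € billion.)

Y = 8595

117 + 0.74Y = 6477.3
0.74Y = 6360.3, so Y = 6360.3/0.74 = 8595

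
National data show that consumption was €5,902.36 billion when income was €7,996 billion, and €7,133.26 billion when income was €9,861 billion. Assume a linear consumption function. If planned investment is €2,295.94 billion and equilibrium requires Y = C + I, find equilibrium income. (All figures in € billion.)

MPC = (7133.26 − 5902.36)/(9861 − 7996) = 1230.9/1865 = 0.66
a = 5902.36 − 0.66(7996) = 625
Equilibrium: Y = 625 + 0.66Y + 2295.94
0.34Y = 2920.94, so Y = 2920.94/0.34 = 8591

Y = 8591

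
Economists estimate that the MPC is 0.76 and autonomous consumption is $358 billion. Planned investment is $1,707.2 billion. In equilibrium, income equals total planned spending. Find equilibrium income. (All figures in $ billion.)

Y = C + I = 358 + 0.76Y + 1707.2
Y − 0.76Y = 2065.2
0.24Y = 2065.2, so Y = 2065.2/0.24 = 8605

Y = 8605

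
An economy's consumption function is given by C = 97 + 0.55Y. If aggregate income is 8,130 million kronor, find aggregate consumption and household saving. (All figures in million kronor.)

C = 4568.5; S = 3561.5

C = 97 + 0.55(8130) = 97 + 4471.5 = 4568.5
S = Y − C = 8130 − 4568.5 = 3561.5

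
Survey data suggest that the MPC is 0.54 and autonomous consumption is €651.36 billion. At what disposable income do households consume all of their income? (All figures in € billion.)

At break-even, C = Y: 651.36 + 0.54Y = Y
0.46Y = 651.36, so Y = 651.36/0.46 = 1416

Y = 1416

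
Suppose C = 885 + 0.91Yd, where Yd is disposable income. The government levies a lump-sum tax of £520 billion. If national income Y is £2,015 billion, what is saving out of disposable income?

S = -750.45

Yd = Y − T = 2015 − 520 = 1495
C = 885 + 0.91(1495) = 885 + 1360.45 = 2245.45
S = Yd − C = 1495 − 2245.45 = -750.45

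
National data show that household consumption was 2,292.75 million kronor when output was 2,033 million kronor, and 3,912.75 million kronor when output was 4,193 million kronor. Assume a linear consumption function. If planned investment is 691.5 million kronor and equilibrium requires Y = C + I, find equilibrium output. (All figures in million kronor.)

Y = 5838

MPC = (3912.75 − 2292.75)/(4193 − 2033) = 1620/2160 = 0.75
a = 2292.75 − 0.75(2033) = 768
Equilibrium: Y = 768 + 0.75Y + 691.5
0.25Y = 1459.5, so Y = 1459.5/0.25 = 5838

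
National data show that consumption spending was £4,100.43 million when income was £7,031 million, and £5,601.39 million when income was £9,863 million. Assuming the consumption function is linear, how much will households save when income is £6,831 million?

MPC = (5601.39 − 4100.43)/(9863 − 7031) = 1500.96/2832 = 0.53
a = 4100.43 − 0.53(7031) = 4100.43 − 3726.43 = 374
C = 374 + 0.53(6831) = 3994.43
S = 6831 − 3994.43 = 2836.57

S = 2836.57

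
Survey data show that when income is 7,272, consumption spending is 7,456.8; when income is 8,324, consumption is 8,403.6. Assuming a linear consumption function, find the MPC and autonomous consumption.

MPC = 0.9; a = 912

MPC = ΔC/ΔY = (8403.6 − 7456.8)/(8324 − 7272) = 946.8/1052 = 0.9
a = C − MPC·Y = 7456.8 − 0.9(7272) = 7456.8 − 6544.8 = 912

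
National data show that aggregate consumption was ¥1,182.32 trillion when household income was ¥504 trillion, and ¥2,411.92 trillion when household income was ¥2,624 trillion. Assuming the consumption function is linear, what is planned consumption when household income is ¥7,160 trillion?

MPC = (2411.92 − 1182.32)/(2624 − 504) = 1229.6/2120 = 0.58
a = 1182.32 − 0.58(504) = 1182.32 − 292.32 = 890
C = 890 + 0.58(7160) = 890 + 4152.8 = 5042.8

C = 5042.8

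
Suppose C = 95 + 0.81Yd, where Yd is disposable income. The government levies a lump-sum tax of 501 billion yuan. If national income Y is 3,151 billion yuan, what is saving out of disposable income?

S = 408.5

Yd = Y − T = 3151 − 501 = 2650
C = 95 + 0.81(2650) = 95 + 2146.5 = 2241.5
S = Yd − C = 2650 − 2241.5 = 408.5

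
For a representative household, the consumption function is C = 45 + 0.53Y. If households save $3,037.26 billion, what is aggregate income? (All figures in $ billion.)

S = Y − C = -45 + 0.47Y
-45 + 0.47Y = 3037.26, so 0.47Y = 3082.26 and Y = 6558

Y = 6558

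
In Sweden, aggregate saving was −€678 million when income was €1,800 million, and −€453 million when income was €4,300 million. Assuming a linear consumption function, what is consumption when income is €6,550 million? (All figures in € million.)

MPS = ΔS/ΔY = (-453 − (-678))/(4300 − 1800) = 225/2500 = 0.09
MPC = 1 − MPS = 0.91
Autonomous saving = -678 − 0.09(1800) = -840, so a = 840
C = 840 + 0.91(6550) = 840 + 5960.5 = 6800.5

C = 6800.5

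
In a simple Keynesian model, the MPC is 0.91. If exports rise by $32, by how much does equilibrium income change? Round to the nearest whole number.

The multiplier is 1/(1 − MPC) = 1/0.09.
ΔY = 32/0.09 = 355.56 ≈ 356

ΔY ≈ 356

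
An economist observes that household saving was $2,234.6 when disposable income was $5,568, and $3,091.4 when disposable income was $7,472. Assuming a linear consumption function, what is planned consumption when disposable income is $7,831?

C = 4578.05

MPS = ΔS/ΔY = (3091.4 − 2234.6)/(7472 − 5568) = 856.8/1904 = 0.45
MPC = 1 − MPS = 0.55
Autonomous saving = 2234.6 − 0.45(5568) = -271, so a = 271
C = 271 + 0.55(7831) = 271 + 4307.05 = 4578.05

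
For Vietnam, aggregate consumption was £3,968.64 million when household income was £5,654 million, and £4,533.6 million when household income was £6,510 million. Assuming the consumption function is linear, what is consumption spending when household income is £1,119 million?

MPC = (4533.6 − 3968.64)/(6510 − 5654) = 564.96/856 = 0.66
a = 3968.64 − 0.66(5654) = 3968.64 − 3731.64 = 237
C = 237 + 0.66(1119) = 237 + 738.54 = 975.54

C = 975.54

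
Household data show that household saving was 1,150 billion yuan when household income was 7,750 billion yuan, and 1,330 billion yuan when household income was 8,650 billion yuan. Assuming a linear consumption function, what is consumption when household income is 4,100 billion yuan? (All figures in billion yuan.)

C = 3680

MPS = ΔS/ΔY = (1330 − 1150)/(8650 − 7750) = 180/900 = 0.2
MPC = 1 − MPS = 0.8
Autonomous saving = 1150 − 0.2(7750) = -400, so a = 400
C = 400 + 0.8(4100) = 400 + 3280 = 3680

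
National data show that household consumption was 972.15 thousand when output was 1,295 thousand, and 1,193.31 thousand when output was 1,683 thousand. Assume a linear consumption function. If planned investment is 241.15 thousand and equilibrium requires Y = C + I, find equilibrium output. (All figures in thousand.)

MPC = (1193.31 − 972.15)/(1683 − 1295) = 221.16/388 = 0.57
a = 972.15 − 0.57(1295) = 234
Equilibrium: Y = 234 + 0.57Y + 241.15
0.43Y = 475.15, so Y = 475.15/0.43 = 1105

Y = 1105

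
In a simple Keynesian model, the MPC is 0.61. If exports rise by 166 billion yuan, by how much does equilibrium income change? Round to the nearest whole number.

The multiplier is 1/(1 − MPC) = 1/0.39.
ΔY = 166/0.39 = 425.64 ≈ 426

ΔY ≈ 426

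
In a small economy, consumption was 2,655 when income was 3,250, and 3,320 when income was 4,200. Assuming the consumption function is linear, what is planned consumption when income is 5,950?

C = 4545

MPC = (3320 − 2655)/(4200 − 3250) = 665/950 = 0.7
a = 2655 − 0.7(3250) = 2655 − 2275 = 380
C = 380 + 0.7(5950) = 380 + 4165 = 4545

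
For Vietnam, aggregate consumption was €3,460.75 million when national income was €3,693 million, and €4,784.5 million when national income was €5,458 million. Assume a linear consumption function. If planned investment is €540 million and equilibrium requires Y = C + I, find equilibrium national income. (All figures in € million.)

Y = 4924

MPC = (4784.5 − 3460.75)/(5458 − 3693) = 1323.75/1765 = 0.75
a = 3460.75 − 0.75(3693) = 691
Equilibrium: Y = 691 + 0.75Y + 540
0.25Y = 1231, so Y = 1231/0.25 = 4924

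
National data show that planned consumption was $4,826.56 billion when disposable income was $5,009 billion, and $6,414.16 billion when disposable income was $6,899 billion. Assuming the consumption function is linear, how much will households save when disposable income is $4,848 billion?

S = 156.68

MPC = (6414.16 − 4826.56)/(6899 − 5009) = 1587.6/1890 = 0.84
a = 4826.56 − 0.84(5009) = 4826.56 − 4207.56 = 619
C = 619 + 0.84(4848) = 4691.32
S = 4848 − 4691.32 = 156.68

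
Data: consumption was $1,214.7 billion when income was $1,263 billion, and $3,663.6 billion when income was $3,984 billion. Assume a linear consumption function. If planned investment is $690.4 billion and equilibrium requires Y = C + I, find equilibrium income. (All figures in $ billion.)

Y = 7684

MPC = (3663.6 − 1214.7)/(3984 − 1263) = 2448.9/2721 = 0.9
a = 1214.7 − 0.9(1263) = 78
Equilibrium: Y = 78 + 0.9Y + 690.4
0.1Y = 768.4, so Y = 768.4/0.1 = 7684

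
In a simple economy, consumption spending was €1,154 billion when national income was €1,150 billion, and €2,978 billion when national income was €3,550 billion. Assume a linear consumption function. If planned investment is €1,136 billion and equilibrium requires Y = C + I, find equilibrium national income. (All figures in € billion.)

Y = 5900

MPC = (2978 − 1154)/(3550 − 1150) = 1824/2400 = 0.76
a = 1154 − 0.76(1150) = 280
Equilibrium: Y = 280 + 0.76Y + 1136
0.24Y = 1416, so Y = 1416/0.24 = 5900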